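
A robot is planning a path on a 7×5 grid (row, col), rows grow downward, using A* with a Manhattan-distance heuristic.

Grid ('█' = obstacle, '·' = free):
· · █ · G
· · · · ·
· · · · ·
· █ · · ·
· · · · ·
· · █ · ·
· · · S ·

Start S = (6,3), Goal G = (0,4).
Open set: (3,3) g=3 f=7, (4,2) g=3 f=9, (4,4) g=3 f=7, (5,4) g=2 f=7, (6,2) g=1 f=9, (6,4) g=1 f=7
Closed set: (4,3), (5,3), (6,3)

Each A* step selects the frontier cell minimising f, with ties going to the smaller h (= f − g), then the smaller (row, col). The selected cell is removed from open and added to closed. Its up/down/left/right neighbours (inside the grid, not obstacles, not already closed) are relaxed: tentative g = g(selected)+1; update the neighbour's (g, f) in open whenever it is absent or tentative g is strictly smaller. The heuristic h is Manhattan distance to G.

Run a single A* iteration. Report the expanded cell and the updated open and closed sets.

expanded=(3,3); open=[(2,3) g=4 f=7, (3,2) g=4 f=9, (3,4) g=4 f=7, (4,2) g=3 f=9, (4,4) g=3 f=7, (5,4) g=2 f=7, (6,2) g=1 f=9, (6,4) g=1 f=7]; closed=[(3,3), (4,3), (5,3), (6,3)]

step 1: expand (3,3) (f=7, h=4) → closed; open now [(2,3) g=4 f=7, (3,2) g=4 f=9, (3,4) g=4 f=7, (4,2) g=3 f=9, (4,4) g=3 f=7, (5,4) g=2 f=7, (6,2) g=1 f=9, (6,4) g=1 f=7]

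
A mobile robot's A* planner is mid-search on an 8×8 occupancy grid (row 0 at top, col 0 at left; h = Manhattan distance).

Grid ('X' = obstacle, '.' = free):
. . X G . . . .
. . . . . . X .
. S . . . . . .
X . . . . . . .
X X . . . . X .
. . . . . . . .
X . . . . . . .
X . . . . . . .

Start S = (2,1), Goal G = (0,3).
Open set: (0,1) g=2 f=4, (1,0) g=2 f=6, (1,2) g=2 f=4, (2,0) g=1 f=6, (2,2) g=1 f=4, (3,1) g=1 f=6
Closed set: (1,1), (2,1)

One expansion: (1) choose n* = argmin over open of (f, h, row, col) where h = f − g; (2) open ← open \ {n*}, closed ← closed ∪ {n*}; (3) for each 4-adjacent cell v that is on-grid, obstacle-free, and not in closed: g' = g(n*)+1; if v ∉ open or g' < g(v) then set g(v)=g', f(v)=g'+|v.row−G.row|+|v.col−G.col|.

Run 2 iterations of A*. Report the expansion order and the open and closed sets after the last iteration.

order=[(0,1) → (1,2)]; open=[(0,0) g=3 f=6, (1,0) g=2 f=6, (1,3) g=3 f=4, (2,0) g=1 f=6, (2,2) g=1 f=4, (3,1) g=1 f=6]; closed=[(0,1), (1,1), (1,2), (2,1)]

step 1: expand (0,1) (f=4, h=2) → closed; open now [(0,0) g=3 f=6, (1,0) g=2 f=6, (1,2) g=2 f=4, (2,0) g=1 f=6, (2,2) g=1 f=4, (3,1) g=1 f=6]
step 2: expand (1,2) (f=4, h=2) → closed; open now [(0,0) g=3 f=6, (1,0) g=2 f=6, (1,3) g=3 f=4, (2,0) g=1 f=6, (2,2) g=1 f=4, (3,1) g=1 f=6]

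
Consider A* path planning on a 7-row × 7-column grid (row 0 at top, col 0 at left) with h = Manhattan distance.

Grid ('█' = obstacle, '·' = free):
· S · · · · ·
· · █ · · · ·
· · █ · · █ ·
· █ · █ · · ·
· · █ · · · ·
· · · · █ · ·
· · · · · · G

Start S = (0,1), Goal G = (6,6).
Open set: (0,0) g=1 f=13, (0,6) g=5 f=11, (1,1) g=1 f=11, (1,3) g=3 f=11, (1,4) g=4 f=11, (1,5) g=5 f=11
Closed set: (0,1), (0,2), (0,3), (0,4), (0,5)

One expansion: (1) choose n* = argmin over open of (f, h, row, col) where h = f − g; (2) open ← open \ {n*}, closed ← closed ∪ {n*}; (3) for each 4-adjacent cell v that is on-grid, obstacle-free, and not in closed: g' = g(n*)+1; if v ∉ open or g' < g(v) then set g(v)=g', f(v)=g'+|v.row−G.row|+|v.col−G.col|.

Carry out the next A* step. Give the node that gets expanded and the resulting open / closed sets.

expanded=(0,6); open=[(0,0) g=1 f=13, (1,1) g=1 f=11, (1,3) g=3 f=11, (1,4) g=4 f=11, (1,5) g=5 f=11, (1,6) g=6 f=11]; closed=[(0,1), (0,2), (0,3), (0,4), (0,5), (0,6)]

step 1: expand (0,6) (f=11, h=6) → closed; open now [(0,0) g=1 f=13, (1,1) g=1 f=11, (1,3) g=3 f=11, (1,4) g=4 f=11, (1,5) g=5 f=11, (1,6) g=6 f=11]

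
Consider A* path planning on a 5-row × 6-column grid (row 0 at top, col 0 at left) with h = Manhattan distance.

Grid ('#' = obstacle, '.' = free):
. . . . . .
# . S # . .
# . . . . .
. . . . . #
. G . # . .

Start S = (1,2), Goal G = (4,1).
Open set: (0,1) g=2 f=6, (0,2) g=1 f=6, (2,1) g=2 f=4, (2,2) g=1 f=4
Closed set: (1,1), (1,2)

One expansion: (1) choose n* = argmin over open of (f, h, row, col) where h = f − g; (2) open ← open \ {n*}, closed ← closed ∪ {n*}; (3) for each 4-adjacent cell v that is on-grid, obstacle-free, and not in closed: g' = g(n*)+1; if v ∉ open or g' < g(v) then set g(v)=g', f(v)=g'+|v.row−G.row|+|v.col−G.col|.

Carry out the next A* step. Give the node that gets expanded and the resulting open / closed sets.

step 1: expand (2,1) (f=4, h=2) → closed; open now [(0,1) g=2 f=6, (0,2) g=1 f=6, (2,2) g=1 f=4, (3,1) g=3 f=4]

expanded=(2,1); open=[(0,1) g=2 f=6, (0,2) g=1 f=6, (2,2) g=1 f=4, (3,1) g=3 f=4]; closed=[(1,1), (1,2), (2,1)]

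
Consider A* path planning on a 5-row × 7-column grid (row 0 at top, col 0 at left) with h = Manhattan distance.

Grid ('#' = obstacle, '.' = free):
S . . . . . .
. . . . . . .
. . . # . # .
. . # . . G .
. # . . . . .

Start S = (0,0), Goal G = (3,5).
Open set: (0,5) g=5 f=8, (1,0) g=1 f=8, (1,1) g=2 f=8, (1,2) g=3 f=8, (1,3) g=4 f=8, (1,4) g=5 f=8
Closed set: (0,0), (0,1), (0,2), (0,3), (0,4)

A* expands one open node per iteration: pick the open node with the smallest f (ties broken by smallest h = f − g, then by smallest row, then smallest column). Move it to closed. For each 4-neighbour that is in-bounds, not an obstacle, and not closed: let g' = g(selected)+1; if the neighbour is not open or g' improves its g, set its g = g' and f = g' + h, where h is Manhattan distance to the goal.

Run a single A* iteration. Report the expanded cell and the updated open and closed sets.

step 1: expand (0,5) (f=8, h=3) → closed; open now [(0,6) g=6 f=10, (1,0) g=1 f=8, (1,1) g=2 f=8, (1,2) g=3 f=8, (1,3) g=4 f=8, (1,4) g=5 f=8, (1,5) g=6 f=8]

expanded=(0,5); open=[(0,6) g=6 f=10, (1,0) g=1 f=8, (1,1) g=2 f=8, (1,2) g=3 f=8, (1,3) g=4 f=8, (1,4) g=5 f=8, (1,5) g=6 f=8]; closed=[(0,0), (0,1), (0,2), (0,3), (0,4), (0,5)]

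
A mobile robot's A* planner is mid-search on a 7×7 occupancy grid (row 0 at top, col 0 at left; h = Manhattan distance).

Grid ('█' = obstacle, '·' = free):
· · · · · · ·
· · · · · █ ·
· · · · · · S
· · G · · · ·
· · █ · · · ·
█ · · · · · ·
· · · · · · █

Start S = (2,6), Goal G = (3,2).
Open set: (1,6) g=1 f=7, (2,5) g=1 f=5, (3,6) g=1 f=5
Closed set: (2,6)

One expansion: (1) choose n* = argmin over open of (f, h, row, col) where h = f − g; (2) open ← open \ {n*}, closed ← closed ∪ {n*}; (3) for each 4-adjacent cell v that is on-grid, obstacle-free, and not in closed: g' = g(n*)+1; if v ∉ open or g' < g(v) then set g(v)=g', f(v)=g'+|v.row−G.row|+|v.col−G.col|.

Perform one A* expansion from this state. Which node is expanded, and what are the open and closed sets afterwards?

expanded=(2,5); open=[(1,6) g=1 f=7, (2,4) g=2 f=5, (3,5) g=2 f=5, (3,6) g=1 f=5]; closed=[(2,5), (2,6)]

step 1: expand (2,5) (f=5, h=4) → closed; open now [(1,6) g=1 f=7, (2,4) g=2 f=5, (3,5) g=2 f=5, (3,6) g=1 f=5]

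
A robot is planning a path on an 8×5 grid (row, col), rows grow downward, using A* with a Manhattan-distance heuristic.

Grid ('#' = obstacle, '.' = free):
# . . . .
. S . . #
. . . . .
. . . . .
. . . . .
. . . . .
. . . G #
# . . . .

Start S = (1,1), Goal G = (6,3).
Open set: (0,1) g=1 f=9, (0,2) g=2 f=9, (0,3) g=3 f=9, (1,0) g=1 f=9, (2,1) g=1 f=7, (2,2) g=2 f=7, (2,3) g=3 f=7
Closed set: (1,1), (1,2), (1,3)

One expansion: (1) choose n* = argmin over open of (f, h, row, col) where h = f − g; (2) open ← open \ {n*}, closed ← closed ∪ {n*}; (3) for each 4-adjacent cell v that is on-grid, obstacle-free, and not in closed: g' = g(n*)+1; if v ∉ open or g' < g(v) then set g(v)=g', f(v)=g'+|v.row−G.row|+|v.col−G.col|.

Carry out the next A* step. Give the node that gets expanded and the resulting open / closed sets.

step 1: expand (2,3) (f=7, h=4) → closed; open now [(0,1) g=1 f=9, (0,2) g=2 f=9, (0,3) g=3 f=9, (1,0) g=1 f=9, (2,1) g=1 f=7, (2,2) g=2 f=7, (2,4) g=4 f=9, (3,3) g=4 f=7]

expanded=(2,3); open=[(0,1) g=1 f=9, (0,2) g=2 f=9, (0,3) g=3 f=9, (1,0) g=1 f=9, (2,1) g=1 f=7, (2,2) g=2 f=7, (2,4) g=4 f=9, (3,3) g=4 f=7]; closed=[(1,1), (1,2), (1,3), (2,3)]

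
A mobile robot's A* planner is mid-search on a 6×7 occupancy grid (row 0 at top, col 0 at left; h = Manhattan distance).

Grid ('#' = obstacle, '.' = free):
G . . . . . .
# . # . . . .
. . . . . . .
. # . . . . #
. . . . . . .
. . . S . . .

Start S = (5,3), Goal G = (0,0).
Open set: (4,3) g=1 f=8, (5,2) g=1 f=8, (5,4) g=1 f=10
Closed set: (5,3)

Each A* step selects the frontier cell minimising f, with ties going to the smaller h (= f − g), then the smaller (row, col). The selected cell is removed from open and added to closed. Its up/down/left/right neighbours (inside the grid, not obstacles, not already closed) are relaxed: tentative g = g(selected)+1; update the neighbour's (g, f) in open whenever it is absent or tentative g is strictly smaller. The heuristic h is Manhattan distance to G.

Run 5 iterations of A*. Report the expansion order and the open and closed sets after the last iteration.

step 1: expand (4,3) (f=8, h=7) → closed; open now [(3,3) g=2 f=8, (4,2) g=2 f=8, (4,4) g=2 f=10, (5,2) g=1 f=8, (5,4) g=1 f=10]
step 2: expand (3,3) (f=8, h=6) → closed; open now [(2,3) g=3 f=8, (3,2) g=3 f=8, (3,4) g=3 f=10, (4,2) g=2 f=8, (4,4) g=2 f=10, (5,2) g=1 f=8, (5,4) g=1 f=10]
step 3: expand (2,3) (f=8, h=5) → closed; open now [(1,3) g=4 f=8, (2,2) g=4 f=8, (2,4) g=4 f=10, (3,2) g=3 f=8, (3,4) g=3 f=10, (4,2) g=2 f=8, (4,4) g=2 f=10, (5,2) g=1 f=8, (5,4) g=1 f=10]
step 4: expand (1,3) (f=8, h=4) → closed; open now [(0,3) g=5 f=8, (1,4) g=5 f=10, (2,2) g=4 f=8, (2,4) g=4 f=10, (3,2) g=3 f=8, (3,4) g=3 f=10, (4,2) g=2 f=8, (4,4) g=2 f=10, (5,2) g=1 f=8, (5,4) g=1 f=10]
step 5: expand (0,3) (f=8, h=3) → closed; open now [(0,2) g=6 f=8, (0,4) g=6 f=10, (1,4) g=5 f=10, (2,2) g=4 f=8, (2,4) g=4 f=10, (3,2) g=3 f=8, (3,4) g=3 f=10, (4,2) g=2 f=8, (4,4) g=2 f=10, (5,2) g=1 f=8, (5,4) g=1 f=10]

order=[(4,3) → (3,3) → (2,3) → (1,3) → (0,3)]; open=[(0,2) g=6 f=8, (0,4) g=6 f=10, (1,4) g=5 f=10, (2,2) g=4 f=8, (2,4) g=4 f=10, (3,2) g=3 f=8, (3,4) g=3 f=10, (4,2) g=2 f=8, (4,4) g=2 f=10, (5,2) g=1 f=8, (5,4) g=1 f=10]; closed=[(0,3), (1,3), (2,3), (3,3), (4,3), (5,3)]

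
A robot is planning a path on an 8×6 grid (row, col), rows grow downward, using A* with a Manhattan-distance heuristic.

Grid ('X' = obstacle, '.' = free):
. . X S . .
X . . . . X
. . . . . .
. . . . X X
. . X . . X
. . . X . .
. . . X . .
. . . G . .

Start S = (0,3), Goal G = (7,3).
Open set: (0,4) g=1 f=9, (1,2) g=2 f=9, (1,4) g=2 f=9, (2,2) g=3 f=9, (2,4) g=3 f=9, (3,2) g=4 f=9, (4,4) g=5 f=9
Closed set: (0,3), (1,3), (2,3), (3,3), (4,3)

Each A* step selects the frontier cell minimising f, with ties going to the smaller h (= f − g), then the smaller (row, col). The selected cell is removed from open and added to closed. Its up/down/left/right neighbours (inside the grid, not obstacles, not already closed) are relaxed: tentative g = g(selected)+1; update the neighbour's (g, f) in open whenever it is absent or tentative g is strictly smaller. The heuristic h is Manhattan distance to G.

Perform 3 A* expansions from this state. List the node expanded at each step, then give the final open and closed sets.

step 1: expand (4,4) (f=9, h=4) → closed; open now [(0,4) g=1 f=9, (1,2) g=2 f=9, (1,4) g=2 f=9, (2,2) g=3 f=9, (2,4) g=3 f=9, (3,2) g=4 f=9, (5,4) g=6 f=9]
step 2: expand (5,4) (f=9, h=3) → closed; open now [(0,4) g=1 f=9, (1,2) g=2 f=9, (1,4) g=2 f=9, (2,2) g=3 f=9, (2,4) g=3 f=9, (3,2) g=4 f=9, (5,5) g=7 f=11, (6,4) g=7 f=9]
step 3: expand (6,4) (f=9, h=2) → closed; open now [(0,4) g=1 f=9, (1,2) g=2 f=9, (1,4) g=2 f=9, (2,2) g=3 f=9, (2,4) g=3 f=9, (3,2) g=4 f=9, (5,5) g=7 f=11, (6,5) g=8 f=11, (7,4) g=8 f=9]

order=[(4,4) → (5,4) → (6,4)]; open=[(0,4) g=1 f=9, (1,2) g=2 f=9, (1,4) g=2 f=9, (2,2) g=3 f=9, (2,4) g=3 f=9, (3,2) g=4 f=9, (5,5) g=7 f=11, (6,5) g=8 f=11, (7,4) g=8 f=9]; closed=[(0,3), (1,3), (2,3), (3,3), (4,3), (4,4), (5,4), (6,4)]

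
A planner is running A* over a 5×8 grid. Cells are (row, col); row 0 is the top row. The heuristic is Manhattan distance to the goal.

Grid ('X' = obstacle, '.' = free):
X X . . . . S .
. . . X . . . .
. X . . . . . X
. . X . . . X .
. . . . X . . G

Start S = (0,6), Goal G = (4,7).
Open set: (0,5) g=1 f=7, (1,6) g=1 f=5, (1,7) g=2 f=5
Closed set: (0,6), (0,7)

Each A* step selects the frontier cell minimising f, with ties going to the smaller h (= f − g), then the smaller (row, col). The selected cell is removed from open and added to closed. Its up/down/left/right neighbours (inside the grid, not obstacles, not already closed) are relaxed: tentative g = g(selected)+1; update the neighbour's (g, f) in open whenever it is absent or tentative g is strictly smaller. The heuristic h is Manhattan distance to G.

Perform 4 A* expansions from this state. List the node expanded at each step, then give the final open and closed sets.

step 1: expand (1,7) (f=5, h=3) → closed; open now [(0,5) g=1 f=7, (1,6) g=1 f=5]
step 2: expand (1,6) (f=5, h=4) → closed; open now [(0,5) g=1 f=7, (1,5) g=2 f=7, (2,6) g=2 f=5]
step 3: expand (2,6) (f=5, h=3) → closed; open now [(0,5) g=1 f=7, (1,5) g=2 f=7, (2,5) g=3 f=7]
step 4: expand (2,5) (f=7, h=4) → closed; open now [(0,5) g=1 f=7, (1,5) g=2 f=7, (2,4) g=4 f=9, (3,5) g=4 f=7]

order=[(1,7) → (1,6) → (2,6) → (2,5)]; open=[(0,5) g=1 f=7, (1,5) g=2 f=7, (2,4) g=4 f=9, (3,5) g=4 f=7]; closed=[(0,6), (0,7), (1,6), (1,7), (2,5), (2,6)]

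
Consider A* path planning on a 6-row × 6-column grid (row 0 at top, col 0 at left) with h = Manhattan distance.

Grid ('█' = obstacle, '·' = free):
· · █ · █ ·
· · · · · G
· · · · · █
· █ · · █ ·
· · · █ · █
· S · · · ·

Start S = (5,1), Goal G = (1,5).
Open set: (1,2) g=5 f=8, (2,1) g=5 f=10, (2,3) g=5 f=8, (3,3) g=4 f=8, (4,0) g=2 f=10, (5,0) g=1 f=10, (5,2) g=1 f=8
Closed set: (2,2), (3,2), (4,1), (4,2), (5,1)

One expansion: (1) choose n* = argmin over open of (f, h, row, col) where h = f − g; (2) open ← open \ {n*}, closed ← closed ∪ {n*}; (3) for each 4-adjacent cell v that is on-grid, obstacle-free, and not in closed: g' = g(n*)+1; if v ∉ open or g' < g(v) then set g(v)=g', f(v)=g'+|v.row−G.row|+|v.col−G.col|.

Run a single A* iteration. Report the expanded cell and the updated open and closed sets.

step 1: expand (1,2) (f=8, h=3) → closed; open now [(1,1) g=6 f=10, (1,3) g=6 f=8, (2,1) g=5 f=10, (2,3) g=5 f=8, (3,3) g=4 f=8, (4,0) g=2 f=10, (5,0) g=1 f=10, (5,2) g=1 f=8]

expanded=(1,2); open=[(1,1) g=6 f=10, (1,3) g=6 f=8, (2,1) g=5 f=10, (2,3) g=5 f=8, (3,3) g=4 f=8, (4,0) g=2 f=10, (5,0) g=1 f=10, (5,2) g=1 f=8]; closed=[(1,2), (2,2), (3,2), (4,1), (4,2), (5,1)]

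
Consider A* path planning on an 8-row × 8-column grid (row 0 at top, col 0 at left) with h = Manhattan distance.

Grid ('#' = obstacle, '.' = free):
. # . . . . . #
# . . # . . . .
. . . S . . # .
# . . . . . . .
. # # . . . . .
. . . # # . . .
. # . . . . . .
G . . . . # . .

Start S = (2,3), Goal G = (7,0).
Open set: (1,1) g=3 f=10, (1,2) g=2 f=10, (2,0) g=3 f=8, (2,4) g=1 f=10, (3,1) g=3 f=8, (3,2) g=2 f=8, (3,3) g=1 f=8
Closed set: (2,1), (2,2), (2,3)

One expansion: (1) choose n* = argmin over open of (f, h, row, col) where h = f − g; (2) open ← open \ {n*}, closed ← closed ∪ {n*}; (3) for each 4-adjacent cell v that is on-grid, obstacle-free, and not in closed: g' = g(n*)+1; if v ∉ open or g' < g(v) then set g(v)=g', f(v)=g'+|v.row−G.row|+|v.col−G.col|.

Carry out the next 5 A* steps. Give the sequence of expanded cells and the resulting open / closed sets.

step 1: expand (2,0) (f=8, h=5) → closed; open now [(1,1) g=3 f=10, (1,2) g=2 f=10, (2,4) g=1 f=10, (3,1) g=3 f=8, (3,2) g=2 f=8, (3,3) g=1 f=8]
step 2: expand (3,1) (f=8, h=5) → closed; open now [(1,1) g=3 f=10, (1,2) g=2 f=10, (2,4) g=1 f=10, (3,2) g=2 f=8, (3,3) g=1 f=8]
step 3: expand (3,2) (f=8, h=6) → closed; open now [(1,1) g=3 f=10, (1,2) g=2 f=10, (2,4) g=1 f=10, (3,3) g=1 f=8]
step 4: expand (3,3) (f=8, h=7) → closed; open now [(1,1) g=3 f=10, (1,2) g=2 f=10, (2,4) g=1 f=10, (3,4) g=2 f=10, (4,3) g=2 f=8]
step 5: expand (4,3) (f=8, h=6) → closed; open now [(1,1) g=3 f=10, (1,2) g=2 f=10, (2,4) g=1 f=10, (3,4) g=2 f=10, (4,4) g=3 f=10]

order=[(2,0) → (3,1) → (3,2) → (3,3) → (4,3)]; open=[(1,1) g=3 f=10, (1,2) g=2 f=10, (2,4) g=1 f=10, (3,4) g=2 f=10, (4,4) g=3 f=10]; closed=[(2,0), (2,1), (2,2), (2,3), (3,1), (3,2), (3,3), (4,3)]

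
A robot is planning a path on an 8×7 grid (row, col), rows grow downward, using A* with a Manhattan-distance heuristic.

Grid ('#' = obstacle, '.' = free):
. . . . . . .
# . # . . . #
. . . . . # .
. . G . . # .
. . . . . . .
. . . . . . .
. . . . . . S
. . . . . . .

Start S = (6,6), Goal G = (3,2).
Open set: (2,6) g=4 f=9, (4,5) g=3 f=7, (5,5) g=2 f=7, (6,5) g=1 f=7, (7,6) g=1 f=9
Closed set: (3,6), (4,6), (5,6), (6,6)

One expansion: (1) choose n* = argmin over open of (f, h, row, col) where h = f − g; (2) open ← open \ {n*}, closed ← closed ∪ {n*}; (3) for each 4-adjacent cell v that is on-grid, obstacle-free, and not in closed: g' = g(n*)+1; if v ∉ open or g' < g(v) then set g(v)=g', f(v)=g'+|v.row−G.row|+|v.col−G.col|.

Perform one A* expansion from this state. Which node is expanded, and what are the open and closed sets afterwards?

expanded=(4,5); open=[(2,6) g=4 f=9, (4,4) g=4 f=7, (5,5) g=2 f=7, (6,5) g=1 f=7, (7,6) g=1 f=9]; closed=[(3,6), (4,5), (4,6), (5,6), (6,6)]

step 1: expand (4,5) (f=7, h=4) → closed; open now [(2,6) g=4 f=9, (4,4) g=4 f=7, (5,5) g=2 f=7, (6,5) g=1 f=7, (7,6) g=1 f=9]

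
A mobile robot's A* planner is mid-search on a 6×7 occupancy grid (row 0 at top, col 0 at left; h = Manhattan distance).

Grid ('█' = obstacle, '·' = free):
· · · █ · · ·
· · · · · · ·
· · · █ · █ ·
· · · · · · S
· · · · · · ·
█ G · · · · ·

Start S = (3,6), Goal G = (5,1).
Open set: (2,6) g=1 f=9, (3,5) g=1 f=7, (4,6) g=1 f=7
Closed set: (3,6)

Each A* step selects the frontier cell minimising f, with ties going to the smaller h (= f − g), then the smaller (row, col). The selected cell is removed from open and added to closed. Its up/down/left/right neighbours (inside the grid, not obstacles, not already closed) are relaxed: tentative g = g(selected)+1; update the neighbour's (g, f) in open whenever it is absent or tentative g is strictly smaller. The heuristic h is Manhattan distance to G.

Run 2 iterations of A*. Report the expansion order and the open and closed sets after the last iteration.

step 1: expand (3,5) (f=7, h=6) → closed; open now [(2,6) g=1 f=9, (3,4) g=2 f=7, (4,5) g=2 f=7, (4,6) g=1 f=7]
step 2: expand (3,4) (f=7, h=5) → closed; open now [(2,4) g=3 f=9, (2,6) g=1 f=9, (3,3) g=3 f=7, (4,4) g=3 f=7, (4,5) g=2 f=7, (4,6) g=1 f=7]

order=[(3,5) → (3,4)]; open=[(2,4) g=3 f=9, (2,6) g=1 f=9, (3,3) g=3 f=7, (4,4) g=3 f=7, (4,5) g=2 f=7, (4,6) g=1 f=7]; closed=[(3,4), (3,5), (3,6)]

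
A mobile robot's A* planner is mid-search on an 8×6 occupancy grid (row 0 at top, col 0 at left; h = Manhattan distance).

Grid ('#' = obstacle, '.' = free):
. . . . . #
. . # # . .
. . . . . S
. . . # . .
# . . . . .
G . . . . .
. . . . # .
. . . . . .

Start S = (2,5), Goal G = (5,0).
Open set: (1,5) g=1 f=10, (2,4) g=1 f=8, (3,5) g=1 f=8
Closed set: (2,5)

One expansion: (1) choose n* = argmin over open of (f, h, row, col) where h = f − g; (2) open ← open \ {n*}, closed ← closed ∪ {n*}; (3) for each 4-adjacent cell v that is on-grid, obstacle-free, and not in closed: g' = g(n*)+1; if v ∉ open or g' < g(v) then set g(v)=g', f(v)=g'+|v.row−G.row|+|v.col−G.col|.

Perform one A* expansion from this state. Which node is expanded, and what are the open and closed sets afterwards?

expanded=(2,4); open=[(1,4) g=2 f=10, (1,5) g=1 f=10, (2,3) g=2 f=8, (3,4) g=2 f=8, (3,5) g=1 f=8]; closed=[(2,4), (2,5)]

step 1: expand (2,4) (f=8, h=7) → closed; open now [(1,4) g=2 f=10, (1,5) g=1 f=10, (2,3) g=2 f=8, (3,4) g=2 f=8, (3,5) g=1 f=8]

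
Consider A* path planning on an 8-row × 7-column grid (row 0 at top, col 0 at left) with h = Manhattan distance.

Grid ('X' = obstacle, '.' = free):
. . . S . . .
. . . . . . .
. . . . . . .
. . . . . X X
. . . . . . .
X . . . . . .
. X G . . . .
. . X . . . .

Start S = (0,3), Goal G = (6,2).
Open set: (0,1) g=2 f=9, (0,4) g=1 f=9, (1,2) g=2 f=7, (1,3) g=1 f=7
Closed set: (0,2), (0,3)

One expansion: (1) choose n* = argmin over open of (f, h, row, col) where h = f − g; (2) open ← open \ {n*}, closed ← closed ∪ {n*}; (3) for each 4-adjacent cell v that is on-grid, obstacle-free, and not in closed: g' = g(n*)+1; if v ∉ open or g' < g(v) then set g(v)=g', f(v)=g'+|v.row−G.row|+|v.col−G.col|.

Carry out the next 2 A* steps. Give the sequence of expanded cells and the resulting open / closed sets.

order=[(1,2) → (2,2)]; open=[(0,1) g=2 f=9, (0,4) g=1 f=9, (1,1) g=3 f=9, (1,3) g=1 f=7, (2,1) g=4 f=9, (2,3) g=4 f=9, (3,2) g=4 f=7]; closed=[(0,2), (0,3), (1,2), (2,2)]

step 1: expand (1,2) (f=7, h=5) → closed; open now [(0,1) g=2 f=9, (0,4) g=1 f=9, (1,1) g=3 f=9, (1,3) g=1 f=7, (2,2) g=3 f=7]
step 2: expand (2,2) (f=7, h=4) → closed; open now [(0,1) g=2 f=9, (0,4) g=1 f=9, (1,1) g=3 f=9, (1,3) g=1 f=7, (2,1) g=4 f=9, (2,3) g=4 f=9, (3,2) g=4 f=7]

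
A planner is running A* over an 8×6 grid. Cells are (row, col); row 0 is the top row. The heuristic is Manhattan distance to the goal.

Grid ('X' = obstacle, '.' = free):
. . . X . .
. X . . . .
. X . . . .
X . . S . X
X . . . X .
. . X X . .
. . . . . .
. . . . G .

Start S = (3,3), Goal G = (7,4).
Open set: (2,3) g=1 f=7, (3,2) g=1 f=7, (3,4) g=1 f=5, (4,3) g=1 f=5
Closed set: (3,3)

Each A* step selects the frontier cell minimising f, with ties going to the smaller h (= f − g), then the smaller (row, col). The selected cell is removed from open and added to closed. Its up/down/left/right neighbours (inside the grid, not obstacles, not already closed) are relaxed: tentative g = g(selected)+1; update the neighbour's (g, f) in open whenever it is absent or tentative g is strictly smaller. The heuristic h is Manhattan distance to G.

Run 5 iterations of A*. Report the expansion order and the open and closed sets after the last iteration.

order=[(3,4) → (4,3) → (2,4) → (4,2) → (2,3)]; open=[(1,3) g=2 f=9, (1,4) g=3 f=9, (2,2) g=2 f=9, (2,5) g=3 f=9, (3,2) g=1 f=7, (4,1) g=3 f=9]; closed=[(2,3), (2,4), (3,3), (3,4), (4,2), (4,3)]

step 1: expand (3,4) (f=5, h=4) → closed; open now [(2,3) g=1 f=7, (2,4) g=2 f=7, (3,2) g=1 f=7, (4,3) g=1 f=5]
step 2: expand (4,3) (f=5, h=4) → closed; open now [(2,3) g=1 f=7, (2,4) g=2 f=7, (3,2) g=1 f=7, (4,2) g=2 f=7]
step 3: expand (2,4) (f=7, h=5) → closed; open now [(1,4) g=3 f=9, (2,3) g=1 f=7, (2,5) g=3 f=9, (3,2) g=1 f=7, (4,2) g=2 f=7]
step 4: expand (4,2) (f=7, h=5) → closed; open now [(1,4) g=3 f=9, (2,3) g=1 f=7, (2,5) g=3 f=9, (3,2) g=1 f=7, (4,1) g=3 f=9]
step 5: expand (2,3) (f=7, h=6) → closed; open now [(1,3) g=2 f=9, (1,4) g=3 f=9, (2,2) g=2 f=9, (2,5) g=3 f=9, (3,2) g=1 f=7, (4,1) g=3 f=9]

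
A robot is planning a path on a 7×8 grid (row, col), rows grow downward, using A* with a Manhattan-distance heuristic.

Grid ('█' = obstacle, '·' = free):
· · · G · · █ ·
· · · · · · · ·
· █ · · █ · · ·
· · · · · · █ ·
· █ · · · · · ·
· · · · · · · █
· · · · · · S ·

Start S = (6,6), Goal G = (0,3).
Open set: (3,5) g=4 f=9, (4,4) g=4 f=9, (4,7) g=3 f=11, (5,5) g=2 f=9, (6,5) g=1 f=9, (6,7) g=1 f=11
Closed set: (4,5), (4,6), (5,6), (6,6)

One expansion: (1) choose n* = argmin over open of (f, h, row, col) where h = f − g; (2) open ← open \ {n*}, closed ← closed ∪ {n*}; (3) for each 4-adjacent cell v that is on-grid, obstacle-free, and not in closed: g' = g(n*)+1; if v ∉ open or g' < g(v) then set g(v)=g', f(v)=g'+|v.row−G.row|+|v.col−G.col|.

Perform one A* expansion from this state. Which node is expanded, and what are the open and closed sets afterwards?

expanded=(3,5); open=[(2,5) g=5 f=9, (3,4) g=5 f=9, (4,4) g=4 f=9, (4,7) g=3 f=11, (5,5) g=2 f=9, (6,5) g=1 f=9, (6,7) g=1 f=11]; closed=[(3,5), (4,5), (4,6), (5,6), (6,6)]

step 1: expand (3,5) (f=9, h=5) → closed; open now [(2,5) g=5 f=9, (3,4) g=5 f=9, (4,4) g=4 f=9, (4,7) g=3 f=11, (5,5) g=2 f=9, (6,5) g=1 f=9, (6,7) g=1 f=11]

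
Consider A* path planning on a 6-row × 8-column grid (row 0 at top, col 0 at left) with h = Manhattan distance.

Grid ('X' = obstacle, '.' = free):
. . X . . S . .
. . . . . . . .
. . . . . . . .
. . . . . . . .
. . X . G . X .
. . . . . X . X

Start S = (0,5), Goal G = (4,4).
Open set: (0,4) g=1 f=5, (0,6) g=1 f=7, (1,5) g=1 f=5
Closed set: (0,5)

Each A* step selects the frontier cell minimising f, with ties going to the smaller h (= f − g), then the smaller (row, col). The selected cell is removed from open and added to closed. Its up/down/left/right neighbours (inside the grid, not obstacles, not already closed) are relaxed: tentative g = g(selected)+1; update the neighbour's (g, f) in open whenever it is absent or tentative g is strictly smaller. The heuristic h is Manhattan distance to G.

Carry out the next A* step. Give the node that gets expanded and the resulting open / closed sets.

step 1: expand (0,4) (f=5, h=4) → closed; open now [(0,3) g=2 f=7, (0,6) g=1 f=7, (1,4) g=2 f=5, (1,5) g=1 f=5]

expanded=(0,4); open=[(0,3) g=2 f=7, (0,6) g=1 f=7, (1,4) g=2 f=5, (1,5) g=1 f=5]; closed=[(0,4), (0,5)]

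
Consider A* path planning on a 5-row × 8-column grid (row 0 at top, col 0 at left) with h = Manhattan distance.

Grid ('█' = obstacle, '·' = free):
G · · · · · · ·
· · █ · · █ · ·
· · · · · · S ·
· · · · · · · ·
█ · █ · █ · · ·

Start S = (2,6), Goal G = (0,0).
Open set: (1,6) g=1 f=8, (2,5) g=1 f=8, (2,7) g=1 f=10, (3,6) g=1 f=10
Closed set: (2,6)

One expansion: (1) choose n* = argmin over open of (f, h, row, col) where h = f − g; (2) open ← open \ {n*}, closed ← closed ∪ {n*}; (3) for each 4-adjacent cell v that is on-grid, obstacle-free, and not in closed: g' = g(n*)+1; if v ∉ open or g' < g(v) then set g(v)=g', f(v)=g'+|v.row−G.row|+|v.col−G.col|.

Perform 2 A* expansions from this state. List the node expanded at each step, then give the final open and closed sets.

step 1: expand (1,6) (f=8, h=7) → closed; open now [(0,6) g=2 f=8, (1,7) g=2 f=10, (2,5) g=1 f=8, (2,7) g=1 f=10, (3,6) g=1 f=10]
step 2: expand (0,6) (f=8, h=6) → closed; open now [(0,5) g=3 f=8, (0,7) g=3 f=10, (1,7) g=2 f=10, (2,5) g=1 f=8, (2,7) g=1 f=10, (3,6) g=1 f=10]

order=[(1,6) → (0,6)]; open=[(0,5) g=3 f=8, (0,7) g=3 f=10, (1,7) g=2 f=10, (2,5) g=1 f=8, (2,7) g=1 f=10, (3,6) g=1 f=10]; closed=[(0,6), (1,6), (2,6)]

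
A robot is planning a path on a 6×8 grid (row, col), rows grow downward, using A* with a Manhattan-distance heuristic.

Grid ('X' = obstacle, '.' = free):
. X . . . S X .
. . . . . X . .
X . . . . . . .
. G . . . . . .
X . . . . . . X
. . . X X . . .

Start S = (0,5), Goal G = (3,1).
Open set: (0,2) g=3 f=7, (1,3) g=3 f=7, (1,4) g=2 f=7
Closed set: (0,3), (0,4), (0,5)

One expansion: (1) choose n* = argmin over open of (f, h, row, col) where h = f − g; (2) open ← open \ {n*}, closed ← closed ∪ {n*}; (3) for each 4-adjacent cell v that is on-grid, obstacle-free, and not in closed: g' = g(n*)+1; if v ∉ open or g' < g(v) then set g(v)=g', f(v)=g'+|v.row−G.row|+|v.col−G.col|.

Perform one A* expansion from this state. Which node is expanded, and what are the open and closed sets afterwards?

expanded=(0,2); open=[(1,2) g=4 f=7, (1,3) g=3 f=7, (1,4) g=2 f=7]; closed=[(0,2), (0,3), (0,4), (0,5)]

step 1: expand (0,2) (f=7, h=4) → closed; open now [(1,2) g=4 f=7, (1,3) g=3 f=7, (1,4) g=2 f=7]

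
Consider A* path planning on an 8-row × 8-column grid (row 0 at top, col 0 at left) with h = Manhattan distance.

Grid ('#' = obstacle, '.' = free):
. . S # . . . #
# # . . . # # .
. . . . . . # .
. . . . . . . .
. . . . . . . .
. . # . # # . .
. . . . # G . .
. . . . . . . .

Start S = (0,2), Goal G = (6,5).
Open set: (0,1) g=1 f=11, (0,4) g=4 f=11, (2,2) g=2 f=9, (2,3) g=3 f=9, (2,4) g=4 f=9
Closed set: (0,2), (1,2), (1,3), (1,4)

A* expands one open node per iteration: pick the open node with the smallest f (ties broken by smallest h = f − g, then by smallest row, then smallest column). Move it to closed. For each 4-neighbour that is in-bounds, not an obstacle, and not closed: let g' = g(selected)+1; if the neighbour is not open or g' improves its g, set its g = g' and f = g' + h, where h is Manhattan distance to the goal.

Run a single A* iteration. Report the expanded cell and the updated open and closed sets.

expanded=(2,4); open=[(0,1) g=1 f=11, (0,4) g=4 f=11, (2,2) g=2 f=9, (2,3) g=3 f=9, (2,5) g=5 f=9, (3,4) g=5 f=9]; closed=[(0,2), (1,2), (1,3), (1,4), (2,4)]

step 1: expand (2,4) (f=9, h=5) → closed; open now [(0,1) g=1 f=11, (0,4) g=4 f=11, (2,2) g=2 f=9, (2,3) g=3 f=9, (2,5) g=5 f=9, (3,4) g=5 f=9]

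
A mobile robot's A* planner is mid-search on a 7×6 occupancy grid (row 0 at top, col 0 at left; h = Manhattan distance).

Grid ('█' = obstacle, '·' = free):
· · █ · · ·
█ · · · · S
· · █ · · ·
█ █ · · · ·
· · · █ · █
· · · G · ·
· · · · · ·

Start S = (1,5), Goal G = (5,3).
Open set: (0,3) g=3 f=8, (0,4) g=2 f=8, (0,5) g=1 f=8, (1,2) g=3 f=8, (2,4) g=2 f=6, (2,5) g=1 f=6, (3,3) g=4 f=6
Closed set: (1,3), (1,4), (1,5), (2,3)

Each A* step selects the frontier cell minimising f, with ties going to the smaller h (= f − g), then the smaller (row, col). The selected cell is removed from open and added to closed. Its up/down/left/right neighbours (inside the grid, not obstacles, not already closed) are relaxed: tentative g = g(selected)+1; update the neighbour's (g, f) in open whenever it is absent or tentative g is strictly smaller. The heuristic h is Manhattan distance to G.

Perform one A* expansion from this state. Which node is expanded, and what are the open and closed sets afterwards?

step 1: expand (3,3) (f=6, h=2) → closed; open now [(0,3) g=3 f=8, (0,4) g=2 f=8, (0,5) g=1 f=8, (1,2) g=3 f=8, (2,4) g=2 f=6, (2,5) g=1 f=6, (3,2) g=5 f=8, (3,4) g=5 f=8]

expanded=(3,3); open=[(0,3) g=3 f=8, (0,4) g=2 f=8, (0,5) g=1 f=8, (1,2) g=3 f=8, (2,4) g=2 f=6, (2,5) g=1 f=6, (3,2) g=5 f=8, (3,4) g=5 f=8]; closed=[(1,3), (1,4), (1,5), (2,3), (3,3)]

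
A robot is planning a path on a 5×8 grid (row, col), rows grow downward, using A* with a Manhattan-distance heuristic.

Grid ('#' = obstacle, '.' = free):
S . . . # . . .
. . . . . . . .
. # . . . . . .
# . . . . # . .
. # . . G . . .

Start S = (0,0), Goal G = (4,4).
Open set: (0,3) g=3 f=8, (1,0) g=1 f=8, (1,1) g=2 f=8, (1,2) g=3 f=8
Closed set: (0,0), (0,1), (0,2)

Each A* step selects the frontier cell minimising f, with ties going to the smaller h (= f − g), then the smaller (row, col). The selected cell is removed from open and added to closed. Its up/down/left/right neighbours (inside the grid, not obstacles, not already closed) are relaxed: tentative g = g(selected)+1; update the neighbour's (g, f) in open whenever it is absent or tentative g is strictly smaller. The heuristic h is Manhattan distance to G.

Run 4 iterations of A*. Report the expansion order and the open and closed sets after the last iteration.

order=[(0,3) → (1,3) → (1,4) → (2,4)]; open=[(1,0) g=1 f=8, (1,1) g=2 f=8, (1,2) g=3 f=8, (1,5) g=6 f=10, (2,3) g=5 f=8, (2,5) g=7 f=10, (3,4) g=7 f=8]; closed=[(0,0), (0,1), (0,2), (0,3), (1,3), (1,4), (2,4)]

step 1: expand (0,3) (f=8, h=5) → closed; open now [(1,0) g=1 f=8, (1,1) g=2 f=8, (1,2) g=3 f=8, (1,3) g=4 f=8]
step 2: expand (1,3) (f=8, h=4) → closed; open now [(1,0) g=1 f=8, (1,1) g=2 f=8, (1,2) g=3 f=8, (1,4) g=5 f=8, (2,3) g=5 f=8]
step 3: expand (1,4) (f=8, h=3) → closed; open now [(1,0) g=1 f=8, (1,1) g=2 f=8, (1,2) g=3 f=8, (1,5) g=6 f=10, (2,3) g=5 f=8, (2,4) g=6 f=8]
step 4: expand (2,4) (f=8, h=2) → closed; open now [(1,0) g=1 f=8, (1,1) g=2 f=8, (1,2) g=3 f=8, (1,5) g=6 f=10, (2,3) g=5 f=8, (2,5) g=7 f=10, (3,4) g=7 f=8]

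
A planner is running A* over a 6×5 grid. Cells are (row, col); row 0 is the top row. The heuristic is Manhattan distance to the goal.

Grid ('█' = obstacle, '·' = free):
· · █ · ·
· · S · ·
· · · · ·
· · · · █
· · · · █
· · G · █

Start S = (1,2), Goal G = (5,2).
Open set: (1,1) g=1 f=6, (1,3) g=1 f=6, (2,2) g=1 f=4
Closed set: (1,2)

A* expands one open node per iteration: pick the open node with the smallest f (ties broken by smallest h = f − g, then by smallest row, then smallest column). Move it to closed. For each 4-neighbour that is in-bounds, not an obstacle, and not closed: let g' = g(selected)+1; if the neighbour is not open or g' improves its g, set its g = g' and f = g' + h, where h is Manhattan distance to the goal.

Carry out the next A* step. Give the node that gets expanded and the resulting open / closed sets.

step 1: expand (2,2) (f=4, h=3) → closed; open now [(1,1) g=1 f=6, (1,3) g=1 f=6, (2,1) g=2 f=6, (2,3) g=2 f=6, (3,2) g=2 f=4]

expanded=(2,2); open=[(1,1) g=1 f=6, (1,3) g=1 f=6, (2,1) g=2 f=6, (2,3) g=2 f=6, (3,2) g=2 f=4]; closed=[(1,2), (2,2)]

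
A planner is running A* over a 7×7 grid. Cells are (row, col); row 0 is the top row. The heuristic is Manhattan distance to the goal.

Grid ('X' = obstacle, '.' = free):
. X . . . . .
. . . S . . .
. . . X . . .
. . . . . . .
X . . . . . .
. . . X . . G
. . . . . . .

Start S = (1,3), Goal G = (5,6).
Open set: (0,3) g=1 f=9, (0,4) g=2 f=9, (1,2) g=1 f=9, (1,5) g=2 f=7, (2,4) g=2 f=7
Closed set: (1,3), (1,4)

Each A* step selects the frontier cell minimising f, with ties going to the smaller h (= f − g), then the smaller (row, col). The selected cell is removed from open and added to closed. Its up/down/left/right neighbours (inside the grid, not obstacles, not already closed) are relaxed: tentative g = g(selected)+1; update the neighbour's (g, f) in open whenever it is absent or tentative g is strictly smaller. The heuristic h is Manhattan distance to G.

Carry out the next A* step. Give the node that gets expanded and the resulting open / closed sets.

expanded=(1,5); open=[(0,3) g=1 f=9, (0,4) g=2 f=9, (0,5) g=3 f=9, (1,2) g=1 f=9, (1,6) g=3 f=7, (2,4) g=2 f=7, (2,5) g=3 f=7]; closed=[(1,3), (1,4), (1,5)]

step 1: expand (1,5) (f=7, h=5) → closed; open now [(0,3) g=1 f=9, (0,4) g=2 f=9, (0,5) g=3 f=9, (1,2) g=1 f=9, (1,6) g=3 f=7, (2,4) g=2 f=7, (2,5) g=3 f=7]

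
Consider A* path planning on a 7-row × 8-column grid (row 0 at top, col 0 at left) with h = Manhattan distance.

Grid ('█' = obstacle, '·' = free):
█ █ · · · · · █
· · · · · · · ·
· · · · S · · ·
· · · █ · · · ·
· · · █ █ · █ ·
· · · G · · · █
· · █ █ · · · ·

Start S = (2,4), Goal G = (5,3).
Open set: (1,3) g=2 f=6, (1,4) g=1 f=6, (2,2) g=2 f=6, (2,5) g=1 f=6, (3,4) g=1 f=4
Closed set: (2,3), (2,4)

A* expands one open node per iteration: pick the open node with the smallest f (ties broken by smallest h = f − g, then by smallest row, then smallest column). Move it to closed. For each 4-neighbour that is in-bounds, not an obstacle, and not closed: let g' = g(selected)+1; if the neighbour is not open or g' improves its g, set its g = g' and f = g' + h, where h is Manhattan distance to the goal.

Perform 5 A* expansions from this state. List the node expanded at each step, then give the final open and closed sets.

step 1: expand (3,4) (f=4, h=3) → closed; open now [(1,3) g=2 f=6, (1,4) g=1 f=6, (2,2) g=2 f=6, (2,5) g=1 f=6, (3,5) g=2 f=6]
step 2: expand (1,3) (f=6, h=4) → closed; open now [(0,3) g=3 f=8, (1,2) g=3 f=8, (1,4) g=1 f=6, (2,2) g=2 f=6, (2,5) g=1 f=6, (3,5) g=2 f=6]
step 3: expand (2,2) (f=6, h=4) → closed; open now [(0,3) g=3 f=8, (1,2) g=3 f=8, (1,4) g=1 f=6, (2,1) g=3 f=8, (2,5) g=1 f=6, (3,2) g=3 f=6, (3,5) g=2 f=6]
step 4: expand (3,2) (f=6, h=3) → closed; open now [(0,3) g=3 f=8, (1,2) g=3 f=8, (1,4) g=1 f=6, (2,1) g=3 f=8, (2,5) g=1 f=6, (3,1) g=4 f=8, (3,5) g=2 f=6, (4,2) g=4 f=6]
step 5: expand (4,2) (f=6, h=2) → closed; open now [(0,3) g=3 f=8, (1,2) g=3 f=8, (1,4) g=1 f=6, (2,1) g=3 f=8, (2,5) g=1 f=6, (3,1) g=4 f=8, (3,5) g=2 f=6, (4,1) g=5 f=8, (5,2) g=5 f=6]

order=[(3,4) → (1,3) → (2,2) → (3,2) → (4,2)]; open=[(0,3) g=3 f=8, (1,2) g=3 f=8, (1,4) g=1 f=6, (2,1) g=3 f=8, (2,5) g=1 f=6, (3,1) g=4 f=8, (3,5) g=2 f=6, (4,1) g=5 f=8, (5,2) g=5 f=6]; closed=[(1,3), (2,2), (2,3), (2,4), (3,2), (3,4), (4,2)]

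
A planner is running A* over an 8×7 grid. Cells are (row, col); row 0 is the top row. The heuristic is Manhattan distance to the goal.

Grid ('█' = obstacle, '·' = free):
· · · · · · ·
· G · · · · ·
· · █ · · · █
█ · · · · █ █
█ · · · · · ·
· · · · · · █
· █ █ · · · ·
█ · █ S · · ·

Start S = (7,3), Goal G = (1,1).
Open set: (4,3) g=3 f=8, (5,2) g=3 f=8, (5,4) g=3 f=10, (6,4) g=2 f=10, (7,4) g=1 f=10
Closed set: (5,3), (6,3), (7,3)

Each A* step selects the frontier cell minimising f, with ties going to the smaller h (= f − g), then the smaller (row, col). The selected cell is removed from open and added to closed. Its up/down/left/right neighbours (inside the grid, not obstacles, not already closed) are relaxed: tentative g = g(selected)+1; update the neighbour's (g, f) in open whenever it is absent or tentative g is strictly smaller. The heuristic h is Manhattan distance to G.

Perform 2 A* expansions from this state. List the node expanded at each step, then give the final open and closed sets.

step 1: expand (4,3) (f=8, h=5) → closed; open now [(3,3) g=4 f=8, (4,2) g=4 f=8, (4,4) g=4 f=10, (5,2) g=3 f=8, (5,4) g=3 f=10, (6,4) g=2 f=10, (7,4) g=1 f=10]
step 2: expand (3,3) (f=8, h=4) → closed; open now [(2,3) g=5 f=8, (3,2) g=5 f=8, (3,4) g=5 f=10, (4,2) g=4 f=8, (4,4) g=4 f=10, (5,2) g=3 f=8, (5,4) g=3 f=10, (6,4) g=2 f=10, (7,4) g=1 f=10]

order=[(4,3) → (3,3)]; open=[(2,3) g=5 f=8, (3,2) g=5 f=8, (3,4) g=5 f=10, (4,2) g=4 f=8, (4,4) g=4 f=10, (5,2) g=3 f=8, (5,4) g=3 f=10, (6,4) g=2 f=10, (7,4) g=1 f=10]; closed=[(3,3), (4,3), (5,3), (6,3), (7,3)]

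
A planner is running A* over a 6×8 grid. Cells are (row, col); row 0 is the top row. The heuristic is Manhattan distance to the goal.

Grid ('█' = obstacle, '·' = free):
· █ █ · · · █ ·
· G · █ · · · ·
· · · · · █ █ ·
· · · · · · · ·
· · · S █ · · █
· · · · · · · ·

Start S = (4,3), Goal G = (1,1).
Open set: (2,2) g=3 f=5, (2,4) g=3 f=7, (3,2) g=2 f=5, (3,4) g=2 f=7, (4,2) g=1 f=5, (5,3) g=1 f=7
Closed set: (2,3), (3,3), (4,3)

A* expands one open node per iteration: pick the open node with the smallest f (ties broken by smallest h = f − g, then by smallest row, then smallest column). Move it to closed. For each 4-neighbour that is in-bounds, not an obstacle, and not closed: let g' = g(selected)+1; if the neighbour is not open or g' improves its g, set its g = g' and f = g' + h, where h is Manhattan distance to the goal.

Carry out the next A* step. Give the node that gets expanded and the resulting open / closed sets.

step 1: expand (2,2) (f=5, h=2) → closed; open now [(1,2) g=4 f=5, (2,1) g=4 f=5, (2,4) g=3 f=7, (3,2) g=2 f=5, (3,4) g=2 f=7, (4,2) g=1 f=5, (5,3) g=1 f=7]

expanded=(2,2); open=[(1,2) g=4 f=5, (2,1) g=4 f=5, (2,4) g=3 f=7, (3,2) g=2 f=5, (3,4) g=2 f=7, (4,2) g=1 f=5, (5,3) g=1 f=7]; closed=[(2,2), (2,3), (3,3), (4,3)]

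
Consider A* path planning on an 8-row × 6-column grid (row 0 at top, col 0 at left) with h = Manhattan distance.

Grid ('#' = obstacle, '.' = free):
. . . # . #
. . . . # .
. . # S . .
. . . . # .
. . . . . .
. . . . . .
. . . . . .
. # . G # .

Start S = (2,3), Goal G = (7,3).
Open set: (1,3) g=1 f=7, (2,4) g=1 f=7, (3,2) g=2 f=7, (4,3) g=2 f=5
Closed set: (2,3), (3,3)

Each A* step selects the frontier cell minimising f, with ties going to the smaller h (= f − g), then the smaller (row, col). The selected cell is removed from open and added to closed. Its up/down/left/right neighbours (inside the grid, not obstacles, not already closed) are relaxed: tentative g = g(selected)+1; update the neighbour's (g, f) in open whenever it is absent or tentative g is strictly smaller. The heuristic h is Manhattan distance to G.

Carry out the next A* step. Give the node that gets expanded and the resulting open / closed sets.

expanded=(4,3); open=[(1,3) g=1 f=7, (2,4) g=1 f=7, (3,2) g=2 f=7, (4,2) g=3 f=7, (4,4) g=3 f=7, (5,3) g=3 f=5]; closed=[(2,3), (3,3), (4,3)]

step 1: expand (4,3) (f=5, h=3) → closed; open now [(1,3) g=1 f=7, (2,4) g=1 f=7, (3,2) g=2 f=7, (4,2) g=3 f=7, (4,4) g=3 f=7, (5,3) g=3 f=5]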